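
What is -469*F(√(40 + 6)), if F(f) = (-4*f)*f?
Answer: 86296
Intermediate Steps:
F(f) = -4*f²
-469*F(√(40 + 6)) = -(-1876)*(√(40 + 6))² = -(-1876)*(√46)² = -(-1876)*46 = -469*(-184) = 86296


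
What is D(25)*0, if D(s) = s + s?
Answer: 0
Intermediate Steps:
D(s) = 2*s
D(25)*0 = (2*25)*0 = 50*0 = 0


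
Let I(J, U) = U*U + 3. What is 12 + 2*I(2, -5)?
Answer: 68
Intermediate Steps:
I(J, U) = 3 + U² (I(J, U) = U² + 3 = 3 + U²)
12 + 2*I(2, -5) = 12 + 2*(3 + (-5)²) = 12 + 2*(3 + 25) = 12 + 2*28 = 12 + 56 = 68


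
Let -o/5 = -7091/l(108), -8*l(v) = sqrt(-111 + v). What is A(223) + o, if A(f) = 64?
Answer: 64 + 283640*I*sqrt(3)/3 ≈ 64.0 + 1.6376e+5*I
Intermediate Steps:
l(v) = -sqrt(-111 + v)/8
o = 283640*I*sqrt(3)/3 (o = -(-35455)/((-sqrt(-111 + 108)/8)) = -(-35455)/((-I*sqrt(3)/8)) = -(-35455)*8*I*sqrt(3)/3 = -(-283640)*I*sqrt(3)/3 = 283640*I*sqrt(3)/3 ≈ 1.6376e+5*I)
A(223) + o = 64 + 283640*I*sqrt(3)/3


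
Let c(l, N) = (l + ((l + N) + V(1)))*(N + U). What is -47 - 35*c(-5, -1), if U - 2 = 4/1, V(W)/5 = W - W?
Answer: 1878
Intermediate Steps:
V(W) = 0 (V(W) = 5*(W - W) = 5*0 = 0)
U = 6 (U = 2 + 4/1 = 2 + 4*1 = 2 + 4 = 6)
c(l, N) = (6 + N)*(N + 2*l) (c(l, N) = (l + ((l + N) + 0))*(N + 6) = (l + ((N + l) + 0))*(6 + N) = (l + (N + l))*(6 + N) = (N + 2*l)*(6 + N) = (6 + N)*(N + 2*l))
-47 - 35*c(-5, -1) = -47 - 35*((-1)**2 + 6*(-1) + 12*(-5) + 2*(-1)*(-5)) = -47 - 35*(1 - 6 - 60 + 10) = -47 - 35*(-55) = -47 + 1925 = 1878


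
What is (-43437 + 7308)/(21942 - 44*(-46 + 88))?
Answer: -12043/6698 ≈ -1.7980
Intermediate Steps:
(-43437 + 7308)/(21942 - 44*(-46 + 88)) = -36129/(21942 - 44*42) = -36129/(21942 - 1848) = -36129/20094 = -36129*1/20094 = -12043/6698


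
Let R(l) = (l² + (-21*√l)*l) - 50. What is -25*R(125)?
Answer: -389375 + 328125*√5 ≈ 3.4434e+5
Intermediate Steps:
R(l) = -50 + l² - 21*l^(3/2) (R(l) = (l² - 21*l^(3/2)) - 50 = -50 + l² - 21*l^(3/2))
-25*R(125) = -25*(-50 + 125² - 13125*√5) = -25*(-50 + 15625 - 13125*√5) = -25*(15575 - 13125*√5) = -389375 + 328125*√5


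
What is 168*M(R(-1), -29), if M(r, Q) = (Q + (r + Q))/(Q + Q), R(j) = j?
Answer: 4956/29 ≈ 170.90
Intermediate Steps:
M(r, Q) = (r + 2*Q)/(2*Q) (M(r, Q) = (Q + (Q + r))/((2*Q)) = (r + 2*Q)*(1/(2*Q)) = (r + 2*Q)/(2*Q))
168*M(R(-1), -29) = 168*((-29 + (1/2)*(-1))/(-29)) = 168*(-(-29 - 1/2)/29) = 168*(-1/29*(-59/2)) = 168*(59/58) = 4956/29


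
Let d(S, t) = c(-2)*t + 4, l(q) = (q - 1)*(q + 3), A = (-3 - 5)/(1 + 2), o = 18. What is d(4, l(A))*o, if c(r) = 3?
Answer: 6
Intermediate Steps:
A = -8/3 ≈ -2.6667
l(q) = (-1 + q)*(3 + q)
d(S, t) = 4 + 3*t (d(S, t) = 3*t + 4 = 4 + 3*t)
d(4, l(A))*o = (4 + 3*(-3 + (-8/3)**2 + 2*(-8/3)))*18 = (4 + 3*(-3 + 64/9 - 16/3))*18 = (4 + 3*(-11/9))*18 = (4 - 11/3)*18 = (1/3)*18 = 6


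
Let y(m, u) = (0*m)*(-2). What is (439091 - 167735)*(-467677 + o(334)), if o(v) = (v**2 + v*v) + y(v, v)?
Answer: -66364180140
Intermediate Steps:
y(m, u) = 0 (y(m, u) = 0*(-2) = 0)
o(v) = 2*v**2 (o(v) = (v**2 + v*v) + 0 = (v**2 + v**2) + 0 = 2*v**2 + 0 = 2*v**2)
(439091 - 167735)*(-467677 + o(334)) = (439091 - 167735)*(-467677 + 2*334**2) = 271356*(-467677 + 2*111556) = 271356*(-467677 + 223112) = 271356*(-244565) = -66364180140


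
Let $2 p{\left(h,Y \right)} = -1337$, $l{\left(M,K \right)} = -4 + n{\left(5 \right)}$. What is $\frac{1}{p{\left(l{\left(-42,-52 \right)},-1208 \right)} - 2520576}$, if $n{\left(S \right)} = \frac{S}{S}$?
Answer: $- \frac{2}{5042489} \approx -3.9663 \cdot 10^{-7}$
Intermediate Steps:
$n{\left(S \right)} = 1$
$l{\left(M,K \right)} = -3$ ($l{\left(M,K \right)} = -4 + 1 = -3$)
$p{\left(h,Y \right)} = - \frac{1337}{2}$ ($p{\left(h,Y \right)} = \frac{1}{2} \left(-1337\right) = - \frac{1337}{2}$)
$\frac{1}{p{\left(l{\left(-42,-52 \right)},-1208 \right)} - 2520576} = \frac{1}{- \frac{1337}{2} - 2520576} = \frac{1}{- \frac{5042489}{2}} = - \frac{2}{5042489}$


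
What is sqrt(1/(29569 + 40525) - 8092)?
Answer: I*sqrt(39757362150818)/70094 ≈ 89.956*I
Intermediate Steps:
sqrt(1/(29569 + 40525) - 8092) = sqrt(1/70094 - 8092) = sqrt(-567200647/70094) = I*sqrt(39757362150818)/70094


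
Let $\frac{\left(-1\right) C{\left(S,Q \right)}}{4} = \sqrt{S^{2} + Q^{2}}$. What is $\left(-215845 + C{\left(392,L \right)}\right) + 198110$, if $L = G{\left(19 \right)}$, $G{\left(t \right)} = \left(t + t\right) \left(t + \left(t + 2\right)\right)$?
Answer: $-17735 - 32 \sqrt{38501} \approx -24014.0$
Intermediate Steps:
$G{\left(t \right)} = 2 t \left(2 + 2 t\right)$ ($G{\left(t \right)} = 2 t \left(t + \left(2 + t\right)\right) = 2 t \left(2 + 2 t\right)$)
$L = 1520$ ($L = 4 \cdot 19 \left(1 + 19\right) = 4 \cdot 19 \cdot 20 = 1520$)
$C{\left(S,Q \right)} = - 4 \sqrt{Q^{2} + S^{2}}$ ($C{\left(S,Q \right)} = - 4 \sqrt{S^{2} + Q^{2}} = - 4 \sqrt{Q^{2} + S^{2}}$)
$\left(-215845 + C{\left(392,L \right)}\right) + 198110 = \left(-215845 - 4 \sqrt{1520^{2} + 392^{2}}\right) + 198110 = \left(-215845 - 4 \sqrt{2310400 + 153664}\right) + 198110 = \left(-215845 - 4 \sqrt{2464064}\right) + 198110 = \left(-215845 - 4 \cdot 8 \sqrt{38501}\right) + 198110 = \left(-215845 - 32 \sqrt{38501}\right) + 198110 = -17735 - 32 \sqrt{38501}$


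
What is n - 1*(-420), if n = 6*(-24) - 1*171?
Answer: 105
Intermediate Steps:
n = -315 (n = -144 - 171 = -315)
n - 1*(-420) = -315 - 1*(-420) = -315 + 420 = 105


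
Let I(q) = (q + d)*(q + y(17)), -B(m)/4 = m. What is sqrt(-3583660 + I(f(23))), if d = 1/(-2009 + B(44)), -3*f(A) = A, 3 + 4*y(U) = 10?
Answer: I*sqrt(615923373111170)/13110 ≈ 1893.0*I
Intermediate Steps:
B(m) = -4*m
y(U) = 7/4 (y(U) = -3/4 + (1/4)*10 = -3/4 + 5/2 = 7/4)
f(A) = -A/3
d = -1/2185 (d = 1/(-2009 - 4*44) = 1/(-2009 - 176) = 1/(-2185) = -1/2185 ≈ -0.00045767)
I(q) = (-1/2185 + q)*(7/4 + q) (I(q) = (q - 1/2185)*(q + 7/4) = (-1/2185 + q)*(7/4 + q))
sqrt(-3583660 + I(f(23))) = sqrt(-3583660 + (-7/8740 + (-1/3*23)**2 + 15291*(-1/3*23)/8740)) = sqrt(-3583660 + (-7/8740 + (-23/3)**2 + (15291/8740)*(-23/3))) = sqrt(-3583660 + (-7/8740 + 529/9 - 5097/380)) = sqrt(-3583660 + 1784159/39330) = sqrt(-140943563641/39330) = I*sqrt(615923373111170)/13110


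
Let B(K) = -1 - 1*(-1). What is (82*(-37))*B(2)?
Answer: 0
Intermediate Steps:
B(K) = 0 (B(K) = -1 + 1 = 0)
(82*(-37))*B(2) = (82*(-37))*0 = -3034*0 = 0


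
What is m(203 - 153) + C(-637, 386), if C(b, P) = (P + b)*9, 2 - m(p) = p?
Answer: -2307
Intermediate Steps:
m(p) = 2 - p
C(b, P) = 9*P + 9*b
m(203 - 153) + C(-637, 386) = (2 - (203 - 153)) + (9*386 + 9*(-637)) = (2 - 1*50) + (3474 - 5733) = (2 - 50) - 2259 = -48 - 2259 = -2307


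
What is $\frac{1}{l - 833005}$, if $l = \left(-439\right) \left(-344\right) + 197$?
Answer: $- \frac{1}{681792} \approx -1.4667 \cdot 10^{-6}$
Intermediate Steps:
$l = 151213$ ($l = 151016 + 197 = 151213$)
$\frac{1}{l - 833005} = \frac{1}{151213 - 833005} = \frac{1}{-681792} = - \frac{1}{681792}$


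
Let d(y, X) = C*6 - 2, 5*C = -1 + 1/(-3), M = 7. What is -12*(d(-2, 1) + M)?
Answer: -204/5 ≈ -40.800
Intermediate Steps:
C = -4/15 (C = (-1 + 1/(-3))/5 = (-1 - ⅓)/5 = (⅕)*(-4/3) = -4/15 ≈ -0.26667)
d(y, X) = -18/5 (d(y, X) = -4/15*6 - 2 = -8/5 - 2 = -18/5)
-12*(d(-2, 1) + M) = -12*(-18/5 + 7) = -12*17/5 = -204/5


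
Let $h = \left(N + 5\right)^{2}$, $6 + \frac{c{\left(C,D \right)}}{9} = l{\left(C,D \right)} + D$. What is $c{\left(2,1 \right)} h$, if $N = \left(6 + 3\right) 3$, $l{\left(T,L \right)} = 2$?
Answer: $-27648$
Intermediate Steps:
$N = 27$ ($N = 9 \cdot 3 = 27$)
$c{\left(C,D \right)} = -36 + 9 D$ ($c{\left(C,D \right)} = -54 + 9 \left(2 + D\right) = -54 + \left(18 + 9 D\right) = -36 + 9 D$)
$h = 1024$ ($h = \left(27 + 5\right)^{2} = 32^{2} = 1024$)
$c{\left(2,1 \right)} h = \left(-36 + 9 \cdot 1\right) 1024 = \left(-36 + 9\right) 1024 = \left(-27\right) 1024 = -27648$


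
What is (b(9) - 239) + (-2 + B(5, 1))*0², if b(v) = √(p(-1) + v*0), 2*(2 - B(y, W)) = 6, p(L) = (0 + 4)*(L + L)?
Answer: -239 + 2*I*√2 ≈ -239.0 + 2.8284*I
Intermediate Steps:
p(L) = 8*L (p(L) = 4*(2*L) = 8*L)
B(y, W) = -1 (B(y, W) = 2 - ½*6 = 2 - 3 = -1)
b(v) = 2*I*√2 (b(v) = √(8*(-1) + v*0) = √(-8 + 0) = √(-8) = 2*I*√2)
(b(9) - 239) + (-2 + B(5, 1))*0² = (2*I*√2 - 239) + (-2 - 1)*0² = (-239 + 2*I*√2) - 3*0 = (-239 + 2*I*√2) + 0 = -239 + 2*I*√2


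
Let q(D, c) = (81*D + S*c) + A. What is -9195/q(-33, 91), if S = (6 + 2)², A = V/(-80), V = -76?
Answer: -61300/21013 ≈ -2.9172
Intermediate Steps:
A = 19/20 (A = -76/(-80) = -76*(-1/80) = 19/20 ≈ 0.95000)
S = 64 (S = 8² = 64)
q(D, c) = 19/20 + 64*c + 81*D (q(D, c) = (81*D + 64*c) + 19/20 = (64*c + 81*D) + 19/20 = 19/20 + 64*c + 81*D)
-9195/q(-33, 91) = -9195/(19/20 + 64*91 + 81*(-33)) = -9195/(19/20 + 5824 - 2673) = -9195/63039/20 = -9195*20/63039 = -61300/21013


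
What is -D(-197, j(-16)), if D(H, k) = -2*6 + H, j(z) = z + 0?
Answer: 209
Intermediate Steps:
j(z) = z
D(H, k) = -12 + H
-D(-197, j(-16)) = -(-12 - 197) = -1*(-209) = 209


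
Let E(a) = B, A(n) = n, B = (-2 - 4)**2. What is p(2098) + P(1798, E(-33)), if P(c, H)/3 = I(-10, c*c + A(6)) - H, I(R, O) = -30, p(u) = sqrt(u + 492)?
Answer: -198 + sqrt(2590) ≈ -147.11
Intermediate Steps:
p(u) = sqrt(492 + u)
B = 36 (B = (-6)**2 = 36)
E(a) = 36
P(c, H) = -90 - 3*H (P(c, H) = 3*(-30 - H) = -90 - 3*H)
p(2098) + P(1798, E(-33)) = sqrt(492 + 2098) + (-90 - 3*36) = sqrt(2590) + (-90 - 108) = sqrt(2590) - 198 = -198 + sqrt(2590)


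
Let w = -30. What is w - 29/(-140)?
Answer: -4171/140 ≈ -29.793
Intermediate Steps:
w - 29/(-140) = -30 - 29/(-140) = -30 - 29*(-1/140) = -30 + 29/140 = -4171/140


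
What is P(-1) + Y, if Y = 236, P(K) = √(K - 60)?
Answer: 236 + I*√61 ≈ 236.0 + 7.8102*I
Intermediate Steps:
P(K) = √(-60 + K)
P(-1) + Y = √(-60 - 1) + 236 = √(-61) + 236 = I*√61 + 236 = 236 + I*√61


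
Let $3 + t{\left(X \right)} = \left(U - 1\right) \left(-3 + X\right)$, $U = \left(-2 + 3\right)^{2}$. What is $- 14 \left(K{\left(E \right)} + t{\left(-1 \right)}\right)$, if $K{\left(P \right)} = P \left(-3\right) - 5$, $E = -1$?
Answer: $70$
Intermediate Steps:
$U = 1$ ($U = 1^{2} = 1$)
$K{\left(P \right)} = -5 - 3 P$ ($K{\left(P \right)} = - 3 P - 5 = -5 - 3 P$)
$t{\left(X \right)} = -3$ ($t{\left(X \right)} = -3 + \left(1 - 1\right) \left(-3 + X\right) = -3 + 0 \left(-3 + X\right) = -3 + 0 = -3$)
$- 14 \left(K{\left(E \right)} + t{\left(-1 \right)}\right) = - 14 \left(\left(-5 - -3\right) - 3\right) = - 14 \left(\left(-5 + 3\right) - 3\right) = - 14 \left(-2 - 3\right) = \left(-14\right) \left(-5\right) = 70$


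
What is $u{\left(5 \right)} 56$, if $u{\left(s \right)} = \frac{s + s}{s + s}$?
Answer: $56$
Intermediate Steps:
$u{\left(s \right)} = 1$ ($u{\left(s \right)} = \frac{2 s}{2 s} = 2 s \frac{1}{2 s} = 1$)
$u{\left(5 \right)} 56 = 1 \cdot 56 = 56$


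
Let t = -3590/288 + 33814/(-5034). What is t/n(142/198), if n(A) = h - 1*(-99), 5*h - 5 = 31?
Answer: -11587705/64153296 ≈ -0.18063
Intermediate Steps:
h = 36/5 (h = 1 + (⅕)*31 = 1 + 31/5 = 36/5 ≈ 7.2000)
t = -2317541/120816 (t = -3590*1/288 + 33814*(-1/5034) = -1795/144 - 16907/2517 = -2317541/120816 ≈ -19.182)
n(A) = 531/5 (n(A) = 36/5 - 1*(-99) = 36/5 + 99 = 531/5)
t/n(142/198) = -2317541/(120816*531/5) = -2317541/120816*5/531 = -11587705/64153296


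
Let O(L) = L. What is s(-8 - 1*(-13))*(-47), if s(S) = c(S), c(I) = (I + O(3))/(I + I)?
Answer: -188/5 ≈ -37.600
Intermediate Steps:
c(I) = (3 + I)/(2*I) (c(I) = (I + 3)/(I + I) = (3 + I)/((2*I)) = (3 + I)*(1/(2*I)) = (3 + I)/(2*I))
s(S) = (3 + S)/(2*S)
s(-8 - 1*(-13))*(-47) = ((3 + (-8 - 1*(-13)))/(2*(-8 - 1*(-13))))*(-47) = ((3 + (-8 + 13))/(2*(-8 + 13)))*(-47) = ((1/2)*(3 + 5)/5)*(-47) = ((1/2)*(1/5)*8)*(-47) = (4/5)*(-47) = -188/5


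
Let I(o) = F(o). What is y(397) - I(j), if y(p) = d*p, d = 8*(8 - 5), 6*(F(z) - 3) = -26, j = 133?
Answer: 28588/3 ≈ 9529.3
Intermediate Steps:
F(z) = -4/3 (F(z) = 3 + (⅙)*(-26) = 3 - 13/3 = -4/3)
I(o) = -4/3
d = 24 (d = 8*3 = 24)
y(p) = 24*p
y(397) - I(j) = 24*397 - 1*(-4/3) = 9528 + 4/3 = 28588/3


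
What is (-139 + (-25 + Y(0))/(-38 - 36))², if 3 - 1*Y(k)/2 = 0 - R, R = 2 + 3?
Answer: 105616729/5476 ≈ 19287.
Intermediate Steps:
R = 5
Y(k) = 16 (Y(k) = 6 - 2*(0 - 1*5) = 6 - 2*(0 - 5) = 6 - 2*(-5) = 6 + 10 = 16)
(-139 + (-25 + Y(0))/(-38 - 36))² = (-139 + (-25 + 16)/(-38 - 36))² = (-139 - 9/(-74))² = (-139 - 9*(-1/74))² = (-139 + 9/74)² = (-10277/74)² = 105616729/5476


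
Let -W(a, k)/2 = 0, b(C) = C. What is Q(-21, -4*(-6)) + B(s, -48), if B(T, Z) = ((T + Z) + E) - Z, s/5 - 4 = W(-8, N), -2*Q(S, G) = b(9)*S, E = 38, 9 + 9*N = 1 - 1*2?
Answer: 305/2 ≈ 152.50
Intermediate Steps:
N = -10/9 (N = -1 + (1 - 1*2)/9 = -1 + (1 - 2)/9 = -1 + (⅑)*(-1) = -1 - ⅑ = -10/9 ≈ -1.1111)
W(a, k) = 0 (W(a, k) = -2*0 = 0)
Q(S, G) = -9*S/2
s = 20 (s = 20 + 5*0 = 20 + 0 = 20)
B(T, Z) = 38 + T (B(T, Z) = ((T + Z) + 38) - Z = (38 + T + Z) - Z = 38 + T)
Q(-21, -4*(-6)) + B(s, -48) = -9/2*(-21) + (38 + 20) = 189/2 + 58 = 305/2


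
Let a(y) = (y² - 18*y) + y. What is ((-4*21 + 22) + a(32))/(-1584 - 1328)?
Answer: -209/1456 ≈ -0.14354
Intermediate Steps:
a(y) = y² - 17*y
((-4*21 + 22) + a(32))/(-1584 - 1328) = ((-4*21 + 22) + 32*(-17 + 32))/(-1584 - 1328) = ((-84 + 22) + 32*15)/(-2912) = (-62 + 480)*(-1/2912) = 418*(-1/2912) = -209/1456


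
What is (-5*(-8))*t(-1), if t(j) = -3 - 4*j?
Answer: 40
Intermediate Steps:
(-5*(-8))*t(-1) = (-5*(-8))*(-3 - 4*(-1)) = 40*(-3 + 4) = 40*1 = 40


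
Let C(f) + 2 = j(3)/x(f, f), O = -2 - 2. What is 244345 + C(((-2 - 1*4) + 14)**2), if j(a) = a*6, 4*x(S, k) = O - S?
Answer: 4153813/17 ≈ 2.4434e+5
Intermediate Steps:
O = -4
x(S, k) = -1 - S/4 (x(S, k) = (-4 - S)/4 = -1 - S/4)
j(a) = 6*a
C(f) = -2 + 18/(-1 - f/4) (C(f) = -2 + (6*3)/(-1 - f/4) = -2 + 18/(-1 - f/4))
244345 + C(((-2 - 1*4) + 14)**2) = 244345 + 2*(-40 - ((-2 - 1*4) + 14)**2)/(4 + ((-2 - 1*4) + 14)**2) = 244345 + 2*(-40 - ((-2 - 4) + 14)**2)/(4 + ((-2 - 4) + 14)**2) = 244345 + 2*(-40 - (-6 + 14)**2)/(4 + (-6 + 14)**2) = 244345 + 2*(-40 - 1*8**2)/(4 + 8**2) = 244345 + 2*(-40 - 1*64)/(4 + 64) = 244345 + 2*(-40 - 64)/68 = 244345 + 2*(1/68)*(-104) = 244345 - 52/17 = 4153813/17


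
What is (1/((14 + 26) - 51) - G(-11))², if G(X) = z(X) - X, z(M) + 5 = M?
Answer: 2916/121 ≈ 24.099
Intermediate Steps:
z(M) = -5 + M
G(X) = -5 (G(X) = (-5 + X) - X = -5)
(1/((14 + 26) - 51) - G(-11))² = (1/((14 + 26) - 51) - 1*(-5))² = (1/(40 - 51) + 5)² = (1/(-11) + 5)² = (-1/11 + 5)² = (54/11)² = 2916/121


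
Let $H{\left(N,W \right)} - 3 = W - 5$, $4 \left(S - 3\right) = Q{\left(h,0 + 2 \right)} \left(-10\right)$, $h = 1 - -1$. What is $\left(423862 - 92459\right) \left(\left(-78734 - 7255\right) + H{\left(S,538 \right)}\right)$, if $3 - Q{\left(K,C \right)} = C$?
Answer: $-28319380559$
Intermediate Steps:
$h = 2$ ($h = 1 + 1 = 2$)
$Q{\left(K,C \right)} = 3 - C$
$S = \frac{1}{2}$ ($S = 3 + \frac{\left(3 - \left(0 + 2\right)\right) \left(-10\right)}{4} = 3 + \frac{\left(3 - 2\right) \left(-10\right)}{4} = 3 + \frac{1 \left(-10\right)}{4} = 3 + \frac{1}{4} \left(-10\right) = 3 - \frac{5}{2} = \frac{1}{2} \approx 0.5$)
$H{\left(N,W \right)} = -2 + W$ ($H{\left(N,W \right)} = 3 + \left(W - 5\right) = 3 + \left(-5 + W\right) = -2 + W$)
$\left(423862 - 92459\right) \left(\left(-78734 - 7255\right) + H{\left(S,538 \right)}\right) = \left(423862 - 92459\right) \left(\left(-78734 - 7255\right) + \left(-2 + 538\right)\right) = 331403 \left(-85989 + 536\right) = 331403 \left(-85453\right) = -28319380559$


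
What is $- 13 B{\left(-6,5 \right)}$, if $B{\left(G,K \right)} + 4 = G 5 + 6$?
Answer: $364$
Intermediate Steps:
$B{\left(G,K \right)} = 2 + 5 G$ ($B{\left(G,K \right)} = -4 + \left(G 5 + 6\right) = -4 + \left(5 G + 6\right) = -4 + \left(6 + 5 G\right) = 2 + 5 G$)
$- 13 B{\left(-6,5 \right)} = - 13 \left(2 + 5 \left(-6\right)\right) = - 13 \left(2 - 30\right) = \left(-13\right) \left(-28\right) = 364$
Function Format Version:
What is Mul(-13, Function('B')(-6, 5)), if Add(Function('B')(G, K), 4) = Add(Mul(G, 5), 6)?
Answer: 364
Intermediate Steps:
Function('B')(G, K) = Add(2, Mul(5, G)) (Function('B')(G, K) = Add(-4, Add(Mul(G, 5), 6)) = Add(-4, Add(Mul(5, G), 6)) = Add(-4, Add(6, Mul(5, G))) = Add(2, Mul(5, G)))
Mul(-13, Function('B')(-6, 5)) = Mul(-13, Add(2, Mul(5, -6))) = Mul(-13, Add(2, -30)) = Mul(-13, -28) = 364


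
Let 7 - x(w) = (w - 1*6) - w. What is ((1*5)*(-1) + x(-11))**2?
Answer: 64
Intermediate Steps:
x(w) = 13 (x(w) = 7 - ((w - 1*6) - w) = 7 - ((w - 6) - w) = 7 - ((-6 + w) - w) = 7 - 1*(-6) = 7 + 6 = 13)
((1*5)*(-1) + x(-11))**2 = ((1*5)*(-1) + 13)**2 = (5*(-1) + 13)**2 = (-5 + 13)**2 = 8**2 = 64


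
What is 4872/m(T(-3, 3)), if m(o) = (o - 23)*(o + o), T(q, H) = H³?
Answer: 203/9 ≈ 22.556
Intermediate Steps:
m(o) = 2*o*(-23 + o) (m(o) = (-23 + o)*(2*o) = 2*o*(-23 + o))
4872/m(T(-3, 3)) = 4872/((2*3³*(-23 + 3³))) = 4872/((2*27*(-23 + 27))) = 4872/((2*27*4)) = 4872/216 = 4872*(1/216) = 203/9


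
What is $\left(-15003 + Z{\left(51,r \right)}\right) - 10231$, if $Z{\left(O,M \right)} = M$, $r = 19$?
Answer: $-25215$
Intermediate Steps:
$\left(-15003 + Z{\left(51,r \right)}\right) - 10231 = \left(-15003 + 19\right) - 10231 = -14984 - 10231 = -25215$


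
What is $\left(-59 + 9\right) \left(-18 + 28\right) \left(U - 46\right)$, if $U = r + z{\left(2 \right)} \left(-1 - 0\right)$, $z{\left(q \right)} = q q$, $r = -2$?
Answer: $26000$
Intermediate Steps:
$z{\left(q \right)} = q^{2}$
$U = -6$ ($U = -2 + 2^{2} \left(-1 - 0\right) = -2 + 4 \left(-1 + 0\right) = -2 + 4 \left(-1\right) = -2 - 4 = -6$)
$\left(-59 + 9\right) \left(-18 + 28\right) \left(U - 46\right) = \left(-59 + 9\right) \left(-18 + 28\right) \left(-6 - 46\right) = \left(-50\right) 10 \left(-52\right) = \left(-500\right) \left(-52\right) = 26000$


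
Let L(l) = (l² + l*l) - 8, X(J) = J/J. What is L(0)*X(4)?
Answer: -8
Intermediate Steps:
X(J) = 1
L(l) = -8 + 2*l² (L(l) = (l² + l²) - 8 = 2*l² - 8 = -8 + 2*l²)
L(0)*X(4) = (-8 + 2*0²)*1 = (-8 + 2*0)*1 = (-8 + 0)*1 = -8*1 = -8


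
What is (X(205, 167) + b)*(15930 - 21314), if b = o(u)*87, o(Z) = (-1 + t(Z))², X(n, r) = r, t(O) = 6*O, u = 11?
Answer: -1979922928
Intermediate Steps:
o(Z) = (-1 + 6*Z)²
b = 367575 (b = (-1 + 6*11)²*87 = (-1 + 66)²*87 = 65²*87 = 4225*87 = 367575)
(X(205, 167) + b)*(15930 - 21314) = (167 + 367575)*(15930 - 21314) = 367742*(-5384) = -1979922928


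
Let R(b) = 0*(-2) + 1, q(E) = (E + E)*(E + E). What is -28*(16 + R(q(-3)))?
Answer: -476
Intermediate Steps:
q(E) = 4*E**2 (q(E) = (2*E)*(2*E) = 4*E**2)
R(b) = 1 (R(b) = 0 + 1 = 1)
-28*(16 + R(q(-3))) = -28*(16 + 1) = -28*17 = -476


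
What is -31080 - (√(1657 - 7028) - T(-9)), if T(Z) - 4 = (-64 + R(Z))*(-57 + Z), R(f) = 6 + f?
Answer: -26654 - I*√5371 ≈ -26654.0 - 73.287*I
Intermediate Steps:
T(Z) = 4 + (-58 + Z)*(-57 + Z) (T(Z) = 4 + (-64 + (6 + Z))*(-57 + Z) = 4 + (-58 + Z)*(-57 + Z))
-31080 - (√(1657 - 7028) - T(-9)) = -31080 - (√(1657 - 7028) - (3310 + (-9)² - 115*(-9))) = -31080 - (√(-5371) - (3310 + 81 + 1035)) = -31080 - (I*√5371 - 1*4426) = -31080 - (I*√5371 - 4426) = -31080 - (-4426 + I*√5371) = -31080 + (4426 - I*√5371) = -26654 - I*√5371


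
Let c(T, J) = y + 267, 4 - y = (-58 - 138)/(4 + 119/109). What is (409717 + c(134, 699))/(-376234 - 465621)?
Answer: -227564704/467229525 ≈ -0.48705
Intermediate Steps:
y = 23584/555 (y = 4 - (-58 - 138)/(4 + 119/109) = 4 - (-196)/(4 + 119*(1/109)) = 4 - (-196)/(4 + 119/109) = 4 - (-196)/555/109 = 4 - (-196)*109/555 = 4 - 1*(-21364/555) = 4 + 21364/555 = 23584/555 ≈ 42.494)
c(T, J) = 171769/555 (c(T, J) = 23584/555 + 267 = 171769/555)
(409717 + c(134, 699))/(-376234 - 465621) = (409717 + 171769/555)/(-376234 - 465621) = (227564704/555)/(-841855) = (227564704/555)*(-1/841855) = -227564704/467229525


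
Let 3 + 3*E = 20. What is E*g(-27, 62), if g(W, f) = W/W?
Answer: 17/3 ≈ 5.6667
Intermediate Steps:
E = 17/3 (E = -1 + (1/3)*20 = -1 + 20/3 = 17/3 ≈ 5.6667)
g(W, f) = 1
E*g(-27, 62) = (17/3)*1 = 17/3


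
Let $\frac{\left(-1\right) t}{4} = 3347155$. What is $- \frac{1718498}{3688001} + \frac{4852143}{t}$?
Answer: $- \frac{40903024928903}{49377243948620} \approx -0.82838$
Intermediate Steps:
$t = -13388620$ ($t = \left(-4\right) 3347155 = -13388620$)
$- \frac{1718498}{3688001} + \frac{4852143}{t} = - \frac{1718498}{3688001} + \frac{4852143}{-13388620} = \left(-1718498\right) \frac{1}{3688001} + 4852143 \left(- \frac{1}{13388620}\right) = - \frac{1718498}{3688001} - \frac{4852143}{13388620} = - \frac{40903024928903}{49377243948620}$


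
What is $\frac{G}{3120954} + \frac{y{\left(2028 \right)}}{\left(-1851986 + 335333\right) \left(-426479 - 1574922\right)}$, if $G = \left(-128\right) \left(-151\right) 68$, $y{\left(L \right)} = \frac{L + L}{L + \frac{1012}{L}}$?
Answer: $\frac{227943087080786296652392}{541274993757924756140841} \approx 0.42112$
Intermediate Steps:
$y{\left(L \right)} = \frac{2 L}{L + \frac{1012}{L}}$
$G = 1314304$ ($G = 19328 \cdot 68 = 1314304$)
$\frac{G}{3120954} + \frac{y{\left(2028 \right)}}{\left(-1851986 + 335333\right) \left(-426479 - 1574922\right)} = \frac{1314304}{3120954} + \frac{2 \cdot 2028^{2} \frac{1}{1012 + 2028^{2}}}{\left(-1851986 + 335333\right) \left(-426479 - 1574922\right)} = 1314304 \cdot \frac{1}{3120954} + \frac{2 \cdot 4112784 \frac{1}{1012 + 4112784}}{\left(-1516653\right) \left(-2001401\right)} = \frac{657152}{1560477} + \frac{2 \cdot 4112784 \cdot \frac{1}{4113796}}{3035430830853} = \frac{657152}{1560477} + 2 \cdot 4112784 \cdot \frac{1}{4113796} \cdot \frac{1}{3035430830853} = \frac{657152}{1560477} + \frac{2056392}{1028449} \cdot \frac{1}{3035430830853} = \frac{657152}{1560477} + \frac{228488}{346865089173326333} = \frac{227943087080786296652392}{541274993757924756140841}$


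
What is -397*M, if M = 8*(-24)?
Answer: 76224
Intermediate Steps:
M = -192
-397*M = -397*(-192) = 76224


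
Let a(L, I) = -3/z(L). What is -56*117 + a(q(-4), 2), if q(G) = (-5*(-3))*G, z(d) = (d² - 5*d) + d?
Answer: -8386561/1280 ≈ -6552.0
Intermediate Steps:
z(d) = d² - 4*d
q(G) = 15*G
a(L, I) = -3/(L*(-4 + L)) (a(L, I) = -3*1/(L*(-4 + L)) = -3/(L*(-4 + L)))
-56*117 + a(q(-4), 2) = -56*117 - 3/((15*(-4))*(-4 + 15*(-4))) = -6552 - 3/(-60*(-4 - 60)) = -6552 - 3*(-1/60)/(-64) = -6552 - 3*(-1/60)*(-1/64) = -6552 - 1/1280 = -8386561/1280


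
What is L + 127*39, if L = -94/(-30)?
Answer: 74342/15 ≈ 4956.1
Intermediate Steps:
L = 47/15 (L = -94*(-1/30) = 47/15 ≈ 3.1333)
L + 127*39 = 47/15 + 127*39 = 47/15 + 4953 = 74342/15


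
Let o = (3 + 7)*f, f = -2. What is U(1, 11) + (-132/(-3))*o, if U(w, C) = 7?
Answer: -873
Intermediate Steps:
o = -20 (o = (3 + 7)*(-2) = 10*(-2) = -20)
U(1, 11) + (-132/(-3))*o = 7 - 132/(-3)*(-20) = 7 - 132*(-⅓)*(-20) = 7 + 44*(-20) = 7 - 880 = -873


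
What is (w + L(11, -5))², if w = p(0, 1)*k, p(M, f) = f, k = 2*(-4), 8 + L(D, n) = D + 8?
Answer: 9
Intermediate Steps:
L(D, n) = D (L(D, n) = -8 + (D + 8) = -8 + (8 + D) = D)
k = -8
w = -8 (w = 1*(-8) = -8)
(w + L(11, -5))² = (-8 + 11)² = 3² = 9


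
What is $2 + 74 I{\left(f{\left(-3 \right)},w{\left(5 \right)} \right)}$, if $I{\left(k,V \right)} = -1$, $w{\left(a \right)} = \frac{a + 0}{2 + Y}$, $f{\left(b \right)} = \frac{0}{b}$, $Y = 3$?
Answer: $-72$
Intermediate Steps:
$f{\left(b \right)} = 0$
$w{\left(a \right)} = \frac{a}{5}$ ($w{\left(a \right)} = \frac{a + 0}{2 + 3} = \frac{a}{5}$)
$2 + 74 I{\left(f{\left(-3 \right)},w{\left(5 \right)} \right)} = 2 + 74 \left(-1\right) = 2 - 74 = -72$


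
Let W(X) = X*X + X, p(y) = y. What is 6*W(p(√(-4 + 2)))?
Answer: -12 + 6*I*√2 ≈ -12.0 + 8.4853*I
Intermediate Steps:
W(X) = X + X² (W(X) = X² + X = X + X²)
6*W(p(√(-4 + 2))) = 6*(√(-4 + 2)*(1 + √(-4 + 2))) = 6*(√(-2)*(1 + √(-2))) = 6*((I*√2)*(1 + I*√2)) = 6*(I*√2*(1 + I*√2)) = 6*I*√2*(1 + I*√2)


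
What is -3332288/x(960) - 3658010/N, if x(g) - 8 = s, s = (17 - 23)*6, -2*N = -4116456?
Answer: 857313255173/7203798 ≈ 1.1901e+5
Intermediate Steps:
N = 2058228 (N = -1/2*(-4116456) = 2058228)
s = -36 (s = -6*6 = -36)
x(g) = -28 (x(g) = 8 - 36 = -28)
-3332288/x(960) - 3658010/N = -3332288/(-28) - 3658010/2058228 = -3332288*(-1/28) - 3658010*1/2058228 = 833072/7 - 1829005/1029114 = 857313255173/7203798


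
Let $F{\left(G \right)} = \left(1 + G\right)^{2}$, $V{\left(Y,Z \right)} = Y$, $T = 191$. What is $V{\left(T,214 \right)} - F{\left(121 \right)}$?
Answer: $-14693$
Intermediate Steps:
$V{\left(T,214 \right)} - F{\left(121 \right)} = 191 - \left(1 + 121\right)^{2} = 191 - 122^{2} = 191 - 14884 = -14693$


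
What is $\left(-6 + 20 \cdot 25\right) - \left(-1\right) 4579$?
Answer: $5073$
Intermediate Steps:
$\left(-6 + 20 \cdot 25\right) - \left(-1\right) 4579 = \left(-6 + 500\right) - -4579 = 494 + 4579 = 5073$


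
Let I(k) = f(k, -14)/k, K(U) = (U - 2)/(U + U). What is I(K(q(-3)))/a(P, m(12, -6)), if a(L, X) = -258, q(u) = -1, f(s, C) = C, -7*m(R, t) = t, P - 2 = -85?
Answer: 14/387 ≈ 0.036176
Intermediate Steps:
P = -83 (P = 2 - 85 = -83)
m(R, t) = -t/7
K(U) = (-2 + U)/(2*U) (K(U) = (-2 + U)/((2*U)) = (-2 + U)*(1/(2*U)) = (-2 + U)/(2*U))
I(k) = -14/k
I(K(q(-3)))/a(P, m(12, -6)) = -14*(-2/(-2 - 1))/(-258) = -14/((1/2)*(-1)*(-3))*(-1/258) = -14/3/2*(-1/258) = -14*2/3*(-1/258) = -28/3*(-1/258) = 14/387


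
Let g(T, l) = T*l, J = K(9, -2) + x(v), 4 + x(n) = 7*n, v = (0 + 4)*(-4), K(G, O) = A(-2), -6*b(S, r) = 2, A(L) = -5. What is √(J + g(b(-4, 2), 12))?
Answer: 5*I*√5 ≈ 11.18*I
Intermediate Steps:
b(S, r) = -⅓ (b(S, r) = -⅙*2 = -⅓)
K(G, O) = -5
v = -16 (v = 4*(-4) = -16)
x(n) = -4 + 7*n
J = -121 (J = -5 + (-4 + 7*(-16)) = -5 + (-4 - 112) = -5 - 116 = -121)
√(J + g(b(-4, 2), 12)) = √(-121 - ⅓*12) = √(-121 - 4) = √(-125) = 5*I*√5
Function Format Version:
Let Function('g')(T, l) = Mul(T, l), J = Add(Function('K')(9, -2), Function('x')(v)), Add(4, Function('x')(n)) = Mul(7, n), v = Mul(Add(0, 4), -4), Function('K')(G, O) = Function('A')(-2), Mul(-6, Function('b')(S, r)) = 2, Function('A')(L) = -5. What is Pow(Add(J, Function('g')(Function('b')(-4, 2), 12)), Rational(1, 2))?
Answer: Mul(5, I, Pow(5, Rational(1, 2))) ≈ Mul(11.180, I)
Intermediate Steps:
Function('b')(S, r) = Rational(-1, 3) (Function('b')(S, r) = Mul(Rational(-1, 6), 2) = Rational(-1, 3))
Function('K')(G, O) = -5
v = -16 (v = Mul(4, -4) = -16)
Function('x')(n) = Add(-4, Mul(7, n))
J = -121 (J = Add(-5, Add(-4, Mul(7, -16))) = Add(-5, Add(-4, -112)) = Add(-5, -116) = -121)
Pow(Add(J, Function('g')(Function('b')(-4, 2), 12)), Rational(1, 2)) = Pow(Add(-121, Mul(Rational(-1, 3), 12)), Rational(1, 2)) = Pow(Add(-121, -4), Rational(1, 2)) = Pow(-125, Rational(1, 2)) = Mul(5, I, Pow(5, Rational(1, 2)))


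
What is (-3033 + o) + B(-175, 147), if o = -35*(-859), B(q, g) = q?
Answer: 26857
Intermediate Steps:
o = 30065
(-3033 + o) + B(-175, 147) = (-3033 + 30065) - 175 = 27032 - 175 = 26857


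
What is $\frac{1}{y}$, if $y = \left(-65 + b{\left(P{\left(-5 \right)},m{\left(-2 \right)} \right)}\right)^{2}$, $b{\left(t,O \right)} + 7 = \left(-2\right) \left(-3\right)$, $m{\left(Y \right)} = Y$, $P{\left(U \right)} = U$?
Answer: $\frac{1}{4356} \approx 0.00022957$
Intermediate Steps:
$b{\left(t,O \right)} = -1$ ($b{\left(t,O \right)} = -7 - -6 = -7 + 6 = -1$)
$y = 4356$ ($y = \left(-65 - 1\right)^{2} = \left(-66\right)^{2} = 4356$)
$\frac{1}{y} = \frac{1}{4356}$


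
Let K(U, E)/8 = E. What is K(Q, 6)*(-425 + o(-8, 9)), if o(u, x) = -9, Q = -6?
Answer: -20832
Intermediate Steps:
K(U, E) = 8*E
K(Q, 6)*(-425 + o(-8, 9)) = (8*6)*(-425 - 9) = 48*(-434) = -20832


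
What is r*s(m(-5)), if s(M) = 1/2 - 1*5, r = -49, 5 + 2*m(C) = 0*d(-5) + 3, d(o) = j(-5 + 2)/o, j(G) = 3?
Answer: 441/2 ≈ 220.50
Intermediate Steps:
d(o) = 3/o
m(C) = -1 (m(C) = -5/2 + (0*(3/(-5)) + 3)/2 = -5/2 + (0*(3*(-1/5)) + 3)/2 = -5/2 + (0*(-3/5) + 3)/2 = -5/2 + (0 + 3)/2 = -5/2 + (1/2)*3 = -5/2 + 3/2 = -1)
s(M) = -9/2 (s(M) = 1*(1/2) - 5 = 1/2 - 5 = -9/2)
r*s(m(-5)) = -49*(-9/2) = 441/2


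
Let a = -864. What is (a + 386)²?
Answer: 228484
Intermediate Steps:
(a + 386)² = (-864 + 386)² = (-478)² = 228484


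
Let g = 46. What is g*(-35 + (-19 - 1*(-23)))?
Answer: -1426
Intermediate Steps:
g*(-35 + (-19 - 1*(-23))) = 46*(-35 + (-19 - 1*(-23))) = 46*(-35 + (-19 + 23)) = 46*(-35 + 4) = 46*(-31) = -1426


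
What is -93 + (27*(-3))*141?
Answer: -11514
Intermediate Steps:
-93 + (27*(-3))*141 = -93 - 81*141 = -93 - 11421 = -11514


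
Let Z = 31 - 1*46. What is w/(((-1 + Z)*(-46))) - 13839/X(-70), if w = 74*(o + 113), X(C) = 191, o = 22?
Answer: -4138707/70288 ≈ -58.882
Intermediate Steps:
Z = -15 (Z = 31 - 46 = -15)
w = 9990 (w = 74*(22 + 113) = 74*135 = 9990)
w/(((-1 + Z)*(-46))) - 13839/X(-70) = 9990/(((-1 - 15)*(-46))) - 13839/191 = 9990/((-16*(-46))) - 13839*1/191 = 9990/736 - 13839/191 = 9990*(1/736) - 13839/191 = 4995/368 - 13839/191 = -4138707/70288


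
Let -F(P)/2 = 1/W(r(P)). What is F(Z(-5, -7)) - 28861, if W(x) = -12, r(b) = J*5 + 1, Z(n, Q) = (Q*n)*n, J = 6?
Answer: -173165/6 ≈ -28861.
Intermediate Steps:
Z(n, Q) = Q*n²
r(b) = 31 (r(b) = 6*5 + 1 = 30 + 1 = 31)
F(P) = ⅙ (F(P) = -2/(-12) = -2*(-1/12) = ⅙)
F(Z(-5, -7)) - 28861 = ⅙ - 28861 = -173165/6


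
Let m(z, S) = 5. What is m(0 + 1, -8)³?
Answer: 125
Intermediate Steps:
m(0 + 1, -8)³ = 5³ = 125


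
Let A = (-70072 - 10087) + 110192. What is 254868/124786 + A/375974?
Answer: 49785719685/23458145782 ≈ 2.1223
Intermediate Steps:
A = 30033 (A = -80159 + 110192 = 30033)
254868/124786 + A/375974 = 254868/124786 + 30033/375974 = 254868*(1/124786) + 30033*(1/375974) = 127434/62393 + 30033/375974 = 49785719685/23458145782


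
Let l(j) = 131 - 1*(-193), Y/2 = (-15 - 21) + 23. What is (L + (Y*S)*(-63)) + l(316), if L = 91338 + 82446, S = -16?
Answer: 147900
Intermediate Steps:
Y = -26 (Y = 2*((-15 - 21) + 23) = 2*(-36 + 23) = 2*(-13) = -26)
l(j) = 324 (l(j) = 131 + 193 = 324)
L = 173784
(L + (Y*S)*(-63)) + l(316) = (173784 - 26*(-16)*(-63)) + 324 = (173784 + 416*(-63)) + 324 = (173784 - 26208) + 324 = 147576 + 324 = 147900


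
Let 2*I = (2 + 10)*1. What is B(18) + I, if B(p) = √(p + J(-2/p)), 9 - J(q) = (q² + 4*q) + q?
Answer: 6 + √2231/9 ≈ 11.248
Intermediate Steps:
J(q) = 9 - q² - 5*q (J(q) = 9 - ((q² + 4*q) + q) = 9 - (q² + 5*q) = 9 + (-q² - 5*q) = 9 - q² - 5*q)
B(p) = √(9 + p - 4/p² + 10/p) (B(p) = √(p + (9 - (-2/p)² - (-10)/p)) = √(p + (9 - 4/p² + 10/p)) = √(9 + p - 4/p² + 10/p))
I = 6 (I = ((2 + 10)*1)/2 = (12*1)/2 = (½)*12 = 6)
B(18) + I = √(9 + 18 - 4/18² + 10/18) + 6 = √(9 + 18 - 4*1/324 + 10*(1/18)) + 6 = √(9 + 18 - 1/81 + 5/9) + 6 = √(2231/81) + 6 = √2231/9 + 6 = 6 + √2231/9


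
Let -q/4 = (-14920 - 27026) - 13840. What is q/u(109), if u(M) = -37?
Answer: -223144/37 ≈ -6030.9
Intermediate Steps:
q = 223144 (q = -4*((-14920 - 27026) - 13840) = -4*(-41946 - 13840) = -4*(-55786) = 223144)
q/u(109) = 223144/(-37) = 223144*(-1/37) = -223144/37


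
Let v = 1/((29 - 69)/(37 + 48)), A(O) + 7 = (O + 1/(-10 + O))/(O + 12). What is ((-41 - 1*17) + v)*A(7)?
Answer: 182299/456 ≈ 399.78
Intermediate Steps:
A(O) = -7 + (O + 1/(-10 + O))/(12 + O) (A(O) = -7 + (O + 1/(-10 + O))/(O + 12) = -7 + (O + 1/(-10 + O))/(12 + O))
v = -17/8 (v = 1/(-40/85) = 1/(-40*1/85) = 1/(-8/17) = -17/8 ≈ -2.1250)
((-41 - 1*17) + v)*A(7) = ((-41 - 1*17) - 17/8)*((841 - 24*7 - 6*7²)/(-120 + 7² + 2*7)) = ((-41 - 17) - 17/8)*((841 - 168 - 6*49)/(-120 + 49 + 14)) = (-58 - 17/8)*((841 - 168 - 294)/(-57)) = -(-481)*379/456 = -481/8*(-379/57) = 182299/456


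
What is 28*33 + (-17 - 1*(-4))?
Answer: 911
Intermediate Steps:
28*33 + (-17 - 1*(-4)) = 924 + (-17 + 4) = 924 - 13 = 911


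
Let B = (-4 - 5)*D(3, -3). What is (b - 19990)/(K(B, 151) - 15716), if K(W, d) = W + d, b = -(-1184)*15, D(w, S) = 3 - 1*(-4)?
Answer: 1115/7814 ≈ 0.14269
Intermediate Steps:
D(w, S) = 7 (D(w, S) = 3 + 4 = 7)
b = 17760 (b = -1*(-17760) = 17760)
B = -63 (B = (-4 - 5)*7 = -9*7 = -63)
(b - 19990)/(K(B, 151) - 15716) = (17760 - 19990)/((-63 + 151) - 15716) = -2230/(88 - 15716) = -2230/(-15628) = -2230*(-1/15628) = 1115/7814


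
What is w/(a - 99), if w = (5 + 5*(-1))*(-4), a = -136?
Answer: 0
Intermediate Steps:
w = 0 (w = (5 - 5)*(-4) = 0*(-4) = 0)
w/(a - 99) = 0/(-136 - 99) = 0/(-235) = -1/235*0 = 0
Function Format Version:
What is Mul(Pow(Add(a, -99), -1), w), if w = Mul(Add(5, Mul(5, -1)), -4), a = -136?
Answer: 0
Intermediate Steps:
w = 0 (w = Mul(Add(5, -5), -4) = Mul(0, -4) = 0)
Mul(Pow(Add(a, -99), -1), w) = Mul(Pow(Add(-136, -99), -1), 0) = Mul(Pow(-235, -1), 0) = Mul(Rational(-1, 235), 0) = 0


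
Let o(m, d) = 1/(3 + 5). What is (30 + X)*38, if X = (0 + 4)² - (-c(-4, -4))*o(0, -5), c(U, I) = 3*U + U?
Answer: 1672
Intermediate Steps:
o(m, d) = ⅛ (o(m, d) = 1/8 = ⅛)
c(U, I) = 4*U
X = 14 (X = (0 + 4)² - (-4*(-4))/8 = 4² - (-1*(-16))/8 = 16 - 16/8 = 16 - 1*2 = 16 - 2 = 14)
(30 + X)*38 = (30 + 14)*38 = 44*38 = 1672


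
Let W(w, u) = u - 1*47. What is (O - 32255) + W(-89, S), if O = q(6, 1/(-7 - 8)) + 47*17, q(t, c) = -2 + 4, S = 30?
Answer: -31471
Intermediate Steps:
q(t, c) = 2
W(w, u) = -47 + u (W(w, u) = u - 47 = -47 + u)
O = 801 (O = 2 + 47*17 = 2 + 799 = 801)
(O - 32255) + W(-89, S) = (801 - 32255) + (-47 + 30) = -31454 - 17 = -31471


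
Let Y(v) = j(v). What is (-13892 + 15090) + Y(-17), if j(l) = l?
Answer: 1181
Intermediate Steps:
Y(v) = v
(-13892 + 15090) + Y(-17) = (-13892 + 15090) - 17 = 1198 - 17 = 1181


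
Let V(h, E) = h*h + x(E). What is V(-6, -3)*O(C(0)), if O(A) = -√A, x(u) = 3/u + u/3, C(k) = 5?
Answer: -34*√5 ≈ -76.026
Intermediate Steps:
x(u) = 3/u + u/3 (x(u) = 3/u + u*(⅓) = 3/u + u/3)
V(h, E) = h² + 3/E + E/3 (V(h, E) = h*h + (3/E + E/3) = h² + (3/E + E/3) = h² + 3/E + E/3)
V(-6, -3)*O(C(0)) = ((-6)² + 3/(-3) + (⅓)*(-3))*(-√5) = (36 + 3*(-⅓) - 1)*(-√5) = (36 - 1 - 1)*(-√5) = 34*(-√5) = -34*√5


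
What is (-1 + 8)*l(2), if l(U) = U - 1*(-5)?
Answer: 49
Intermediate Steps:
l(U) = 5 + U (l(U) = U + 5 = 5 + U)
(-1 + 8)*l(2) = (-1 + 8)*(5 + 2) = 7*7 = 49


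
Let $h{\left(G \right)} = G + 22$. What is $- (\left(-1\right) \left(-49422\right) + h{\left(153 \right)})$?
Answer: $-49597$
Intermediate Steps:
$h{\left(G \right)} = 22 + G$
$- (\left(-1\right) \left(-49422\right) + h{\left(153 \right)}) = - (\left(-1\right) \left(-49422\right) + \left(22 + 153\right)) = - (49422 + 175) = \left(-1\right) 49597 = -49597$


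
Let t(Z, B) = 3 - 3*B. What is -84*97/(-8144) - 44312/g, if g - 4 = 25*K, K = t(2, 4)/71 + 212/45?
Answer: -57495702981/154310476 ≈ -372.60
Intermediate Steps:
K = 14647/3195 (K = (3 - 3*4)/71 + 212/45 = (3 - 12)*(1/71) + 212*(1/45) = -9*1/71 + 212/45 = -9/71 + 212/45 = 14647/3195 ≈ 4.5844)
g = 75791/639 (g = 4 + 25*(14647/3195) = 4 + 73235/639 = 75791/639 ≈ 118.61)
-84*97/(-8144) - 44312/g = -84*97/(-8144) - 44312/75791/639 = -8148*(-1/8144) - 44312*639/75791 = 2037/2036 - 28315368/75791 = -57495702981/154310476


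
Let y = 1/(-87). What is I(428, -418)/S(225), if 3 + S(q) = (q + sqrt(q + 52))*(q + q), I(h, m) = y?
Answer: -33749/295651012761 + 50*sqrt(277)/98550337587 ≈ -1.0571e-7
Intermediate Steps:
y = -1/87 ≈ -0.011494
I(h, m) = -1/87
S(q) = -3 + 2*q*(q + sqrt(52 + q)) (S(q) = -3 + (q + sqrt(q + 52))*(q + q) = -3 + (q + sqrt(52 + q))*(2*q) = -3 + 2*q*(q + sqrt(52 + q)))
I(428, -418)/S(225) = -1/(87*(-3 + 2*225**2 + 2*225*sqrt(52 + 225))) = -1/(87*(-3 + 2*50625 + 2*225*sqrt(277))) = -1/(87*(-3 + 101250 + 450*sqrt(277))) = -1/(87*(101247 + 450*sqrt(277)))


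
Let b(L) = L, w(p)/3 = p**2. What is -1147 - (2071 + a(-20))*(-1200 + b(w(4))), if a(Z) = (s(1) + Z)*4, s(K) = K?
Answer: 2297093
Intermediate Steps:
w(p) = 3*p**2
a(Z) = 4 + 4*Z (a(Z) = (1 + Z)*4 = 4 + 4*Z)
-1147 - (2071 + a(-20))*(-1200 + b(w(4))) = -1147 - (2071 + (4 + 4*(-20)))*(-1200 + 3*4**2) = -1147 - (2071 + (4 - 80))*(-1200 + 3*16) = -1147 - (2071 - 76)*(-1200 + 48) = -1147 - 1995*(-1152) = -1147 - 1*(-2298240) = -1147 + 2298240 = 2297093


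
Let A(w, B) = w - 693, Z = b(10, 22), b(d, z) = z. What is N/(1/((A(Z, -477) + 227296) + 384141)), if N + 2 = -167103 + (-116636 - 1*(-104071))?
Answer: -109736327220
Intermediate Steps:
N = -179670 (N = -2 + (-167103 + (-116636 - 1*(-104071))) = -2 + (-167103 + (-116636 + 104071)) = -2 + (-167103 - 12565) = -2 - 179668 = -179670)
Z = 22
A(w, B) = -693 + w
N/(1/((A(Z, -477) + 227296) + 384141)) = -(109856885790 + 179670*(-693 + 22)) = -179670/(1/((-671 + 227296) + 384141)) = -179670/(1/(226625 + 384141)) = -179670/(1/610766) = -179670/1/610766 = -179670*610766 = -109736327220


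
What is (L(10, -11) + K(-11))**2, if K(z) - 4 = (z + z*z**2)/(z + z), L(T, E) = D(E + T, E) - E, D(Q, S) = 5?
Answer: 6561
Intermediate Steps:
L(T, E) = 5 - E
K(z) = 4 + (z + z**3)/(2*z) (K(z) = 4 + (z + z*z**2)/(z + z) = 4 + (z + z**3)/((2*z)) = 4 + (z + z**3)*(1/(2*z)) = 4 + (z + z**3)/(2*z))
(L(10, -11) + K(-11))**2 = ((5 - 1*(-11)) + (9/2 + (1/2)*(-11)**2))**2 = ((5 + 11) + (9/2 + (1/2)*121))**2 = (16 + (9/2 + 121/2))**2 = (16 + 65)**2 = 81**2 = 6561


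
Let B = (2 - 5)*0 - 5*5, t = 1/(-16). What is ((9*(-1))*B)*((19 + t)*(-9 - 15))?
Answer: -204525/2 ≈ -1.0226e+5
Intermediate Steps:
t = -1/16 ≈ -0.062500
B = -25 (B = -3*0 - 25 = 0 - 25 = -25)
((9*(-1))*B)*((19 + t)*(-9 - 15)) = ((9*(-1))*(-25))*((19 - 1/16)*(-9 - 15)) = (-9*(-25))*((303/16)*(-24)) = 225*(-909/2) = -204525/2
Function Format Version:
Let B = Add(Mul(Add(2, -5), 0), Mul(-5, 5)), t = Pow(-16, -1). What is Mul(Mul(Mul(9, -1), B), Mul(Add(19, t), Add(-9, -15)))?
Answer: Rational(-204525, 2) ≈ -1.0226e+5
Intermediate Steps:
t = Rational(-1, 16) ≈ -0.062500
B = -25 (B = Add(Mul(-3, 0), -25) = Add(0, -25) = -25)
Mul(Mul(Mul(9, -1), B), Mul(Add(19, t), Add(-9, -15))) = Mul(Mul(Mul(9, -1), -25), Mul(Add(19, Rational(-1, 16)), Add(-9, -15))) = Mul(Mul(-9, -25), Mul(Rational(303, 16), -24)) = Mul(225, Rational(-909, 2)) = Rational(-204525, 2)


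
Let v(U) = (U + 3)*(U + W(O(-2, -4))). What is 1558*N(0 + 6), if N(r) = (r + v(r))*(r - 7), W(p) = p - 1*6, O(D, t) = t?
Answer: 46740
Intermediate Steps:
W(p) = -6 + p (W(p) = p - 6 = -6 + p)
v(U) = (-10 + U)*(3 + U) (v(U) = (U + 3)*(U + (-6 - 4)) = (3 + U)*(U - 10) = (3 + U)*(-10 + U) = (-10 + U)*(3 + U))
N(r) = (-7 + r)*(-30 + r² - 6*r) (N(r) = (r + (-30 + r² - 7*r))*(r - 7) = (-30 + r² - 6*r)*(-7 + r) = (-7 + r)*(-30 + r² - 6*r))
1558*N(0 + 6) = 1558*(210 + (0 + 6)³ - 13*(0 + 6)² + 12*(0 + 6)) = 1558*(210 + 6³ - 13*6² + 12*6) = 1558*(210 + 216 - 13*36 + 72) = 1558*(210 + 216 - 468 + 72) = 1558*30 = 46740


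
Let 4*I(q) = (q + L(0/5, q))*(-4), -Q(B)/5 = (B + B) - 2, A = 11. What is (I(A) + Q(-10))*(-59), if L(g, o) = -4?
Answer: -6077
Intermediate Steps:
Q(B) = 10 - 10*B (Q(B) = -5*((B + B) - 2) = -5*(2*B - 2) = -5*(-2 + 2*B) = 10 - 10*B)
I(q) = 4 - q (I(q) = ((q - 4)*(-4))/4 = ((-4 + q)*(-4))/4 = (16 - 4*q)/4 = 4 - q)
(I(A) + Q(-10))*(-59) = ((4 - 1*11) + (10 - 10*(-10)))*(-59) = ((4 - 11) + (10 + 100))*(-59) = (-7 + 110)*(-59) = 103*(-59) = -6077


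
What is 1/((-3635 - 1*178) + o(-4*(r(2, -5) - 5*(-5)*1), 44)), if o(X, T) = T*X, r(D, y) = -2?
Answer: -1/7861 ≈ -0.00012721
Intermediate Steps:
1/((-3635 - 1*178) + o(-4*(r(2, -5) - 5*(-5)*1), 44)) = 1/((-3635 - 1*178) + 44*(-4*(-2 - 5*(-5)*1))) = 1/((-3635 - 178) + 44*(-4*(-2 + 25*1))) = 1/(-3813 + 44*(-4*(-2 + 25))) = 1/(-3813 + 44*(-4*23)) = 1/(-3813 + 44*(-92)) = 1/(-3813 - 4048) = 1/(-7861) = -1/7861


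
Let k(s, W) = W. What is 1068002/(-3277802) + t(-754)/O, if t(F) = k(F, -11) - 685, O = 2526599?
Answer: -1350347067695/4140845627699 ≈ -0.32610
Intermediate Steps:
t(F) = -696 (t(F) = -11 - 685 = -696)
1068002/(-3277802) + t(-754)/O = 1068002/(-3277802) - 696/2526599 = 1068002*(-1/3277802) - 696*1/2526599 = -534001/1638901 - 696/2526599 = -1350347067695/4140845627699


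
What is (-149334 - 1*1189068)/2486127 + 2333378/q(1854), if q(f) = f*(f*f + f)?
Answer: -3831152787829/7121336762610 ≈ -0.53798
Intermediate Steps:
q(f) = f*(f + f²) (q(f) = f*(f² + f) = f*(f + f²))
(-149334 - 1*1189068)/2486127 + 2333378/q(1854) = (-149334 - 1*1189068)/2486127 + 2333378/((1854²*(1 + 1854))) = (-149334 - 1189068)*(1/2486127) + 2333378/((3437316*1855)) = -1338402*1/2486127 + 2333378/6376221180 = -446134/828709 + 2333378*(1/6376221180) = -446134/828709 + 22013/60153030 = -3831152787829/7121336762610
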